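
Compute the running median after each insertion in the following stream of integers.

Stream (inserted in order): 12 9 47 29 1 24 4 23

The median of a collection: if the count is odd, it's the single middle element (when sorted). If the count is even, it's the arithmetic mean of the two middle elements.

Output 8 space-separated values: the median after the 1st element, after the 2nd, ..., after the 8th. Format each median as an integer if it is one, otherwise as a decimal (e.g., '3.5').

Answer: 12 10.5 12 20.5 12 18 12 17.5

Derivation:
Step 1: insert 12 -> lo=[12] (size 1, max 12) hi=[] (size 0) -> median=12
Step 2: insert 9 -> lo=[9] (size 1, max 9) hi=[12] (size 1, min 12) -> median=10.5
Step 3: insert 47 -> lo=[9, 12] (size 2, max 12) hi=[47] (size 1, min 47) -> median=12
Step 4: insert 29 -> lo=[9, 12] (size 2, max 12) hi=[29, 47] (size 2, min 29) -> median=20.5
Step 5: insert 1 -> lo=[1, 9, 12] (size 3, max 12) hi=[29, 47] (size 2, min 29) -> median=12
Step 6: insert 24 -> lo=[1, 9, 12] (size 3, max 12) hi=[24, 29, 47] (size 3, min 24) -> median=18
Step 7: insert 4 -> lo=[1, 4, 9, 12] (size 4, max 12) hi=[24, 29, 47] (size 3, min 24) -> median=12
Step 8: insert 23 -> lo=[1, 4, 9, 12] (size 4, max 12) hi=[23, 24, 29, 47] (size 4, min 23) -> median=17.5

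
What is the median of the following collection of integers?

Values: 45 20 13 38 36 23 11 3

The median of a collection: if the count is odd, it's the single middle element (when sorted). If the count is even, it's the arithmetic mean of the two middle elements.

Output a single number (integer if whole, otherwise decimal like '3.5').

Answer: 21.5

Derivation:
Step 1: insert 45 -> lo=[45] (size 1, max 45) hi=[] (size 0) -> median=45
Step 2: insert 20 -> lo=[20] (size 1, max 20) hi=[45] (size 1, min 45) -> median=32.5
Step 3: insert 13 -> lo=[13, 20] (size 2, max 20) hi=[45] (size 1, min 45) -> median=20
Step 4: insert 38 -> lo=[13, 20] (size 2, max 20) hi=[38, 45] (size 2, min 38) -> median=29
Step 5: insert 36 -> lo=[13, 20, 36] (size 3, max 36) hi=[38, 45] (size 2, min 38) -> median=36
Step 6: insert 23 -> lo=[13, 20, 23] (size 3, max 23) hi=[36, 38, 45] (size 3, min 36) -> median=29.5
Step 7: insert 11 -> lo=[11, 13, 20, 23] (size 4, max 23) hi=[36, 38, 45] (size 3, min 36) -> median=23
Step 8: insert 3 -> lo=[3, 11, 13, 20] (size 4, max 20) hi=[23, 36, 38, 45] (size 4, min 23) -> median=21.5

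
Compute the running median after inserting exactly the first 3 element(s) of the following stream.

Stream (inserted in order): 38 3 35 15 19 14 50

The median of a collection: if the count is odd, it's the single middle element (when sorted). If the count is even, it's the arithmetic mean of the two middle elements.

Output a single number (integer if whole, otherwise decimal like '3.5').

Step 1: insert 38 -> lo=[38] (size 1, max 38) hi=[] (size 0) -> median=38
Step 2: insert 3 -> lo=[3] (size 1, max 3) hi=[38] (size 1, min 38) -> median=20.5
Step 3: insert 35 -> lo=[3, 35] (size 2, max 35) hi=[38] (size 1, min 38) -> median=35

Answer: 35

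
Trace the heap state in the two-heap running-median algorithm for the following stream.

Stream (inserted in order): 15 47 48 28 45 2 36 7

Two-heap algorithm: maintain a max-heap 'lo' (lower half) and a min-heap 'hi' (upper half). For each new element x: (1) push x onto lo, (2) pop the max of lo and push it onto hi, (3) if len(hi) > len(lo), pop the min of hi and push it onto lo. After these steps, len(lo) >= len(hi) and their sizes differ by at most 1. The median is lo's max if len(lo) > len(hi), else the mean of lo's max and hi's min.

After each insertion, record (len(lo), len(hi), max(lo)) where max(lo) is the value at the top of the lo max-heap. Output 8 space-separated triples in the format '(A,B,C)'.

Step 1: insert 15 -> lo=[15] hi=[] -> (len(lo)=1, len(hi)=0, max(lo)=15)
Step 2: insert 47 -> lo=[15] hi=[47] -> (len(lo)=1, len(hi)=1, max(lo)=15)
Step 3: insert 48 -> lo=[15, 47] hi=[48] -> (len(lo)=2, len(hi)=1, max(lo)=47)
Step 4: insert 28 -> lo=[15, 28] hi=[47, 48] -> (len(lo)=2, len(hi)=2, max(lo)=28)
Step 5: insert 45 -> lo=[15, 28, 45] hi=[47, 48] -> (len(lo)=3, len(hi)=2, max(lo)=45)
Step 6: insert 2 -> lo=[2, 15, 28] hi=[45, 47, 48] -> (len(lo)=3, len(hi)=3, max(lo)=28)
Step 7: insert 36 -> lo=[2, 15, 28, 36] hi=[45, 47, 48] -> (len(lo)=4, len(hi)=3, max(lo)=36)
Step 8: insert 7 -> lo=[2, 7, 15, 28] hi=[36, 45, 47, 48] -> (len(lo)=4, len(hi)=4, max(lo)=28)

Answer: (1,0,15) (1,1,15) (2,1,47) (2,2,28) (3,2,45) (3,3,28) (4,3,36) (4,4,28)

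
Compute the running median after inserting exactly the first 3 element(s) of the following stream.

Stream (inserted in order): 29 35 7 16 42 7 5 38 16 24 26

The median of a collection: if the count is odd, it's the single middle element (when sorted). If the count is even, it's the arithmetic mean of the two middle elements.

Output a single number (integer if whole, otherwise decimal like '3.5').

Answer: 29

Derivation:
Step 1: insert 29 -> lo=[29] (size 1, max 29) hi=[] (size 0) -> median=29
Step 2: insert 35 -> lo=[29] (size 1, max 29) hi=[35] (size 1, min 35) -> median=32
Step 3: insert 7 -> lo=[7, 29] (size 2, max 29) hi=[35] (size 1, min 35) -> median=29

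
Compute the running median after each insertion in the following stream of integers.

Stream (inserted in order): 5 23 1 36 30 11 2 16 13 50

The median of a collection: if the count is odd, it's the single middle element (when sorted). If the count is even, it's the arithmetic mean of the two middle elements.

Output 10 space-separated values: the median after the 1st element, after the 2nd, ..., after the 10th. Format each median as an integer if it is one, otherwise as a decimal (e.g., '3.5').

Step 1: insert 5 -> lo=[5] (size 1, max 5) hi=[] (size 0) -> median=5
Step 2: insert 23 -> lo=[5] (size 1, max 5) hi=[23] (size 1, min 23) -> median=14
Step 3: insert 1 -> lo=[1, 5] (size 2, max 5) hi=[23] (size 1, min 23) -> median=5
Step 4: insert 36 -> lo=[1, 5] (size 2, max 5) hi=[23, 36] (size 2, min 23) -> median=14
Step 5: insert 30 -> lo=[1, 5, 23] (size 3, max 23) hi=[30, 36] (size 2, min 30) -> median=23
Step 6: insert 11 -> lo=[1, 5, 11] (size 3, max 11) hi=[23, 30, 36] (size 3, min 23) -> median=17
Step 7: insert 2 -> lo=[1, 2, 5, 11] (size 4, max 11) hi=[23, 30, 36] (size 3, min 23) -> median=11
Step 8: insert 16 -> lo=[1, 2, 5, 11] (size 4, max 11) hi=[16, 23, 30, 36] (size 4, min 16) -> median=13.5
Step 9: insert 13 -> lo=[1, 2, 5, 11, 13] (size 5, max 13) hi=[16, 23, 30, 36] (size 4, min 16) -> median=13
Step 10: insert 50 -> lo=[1, 2, 5, 11, 13] (size 5, max 13) hi=[16, 23, 30, 36, 50] (size 5, min 16) -> median=14.5

Answer: 5 14 5 14 23 17 11 13.5 13 14.5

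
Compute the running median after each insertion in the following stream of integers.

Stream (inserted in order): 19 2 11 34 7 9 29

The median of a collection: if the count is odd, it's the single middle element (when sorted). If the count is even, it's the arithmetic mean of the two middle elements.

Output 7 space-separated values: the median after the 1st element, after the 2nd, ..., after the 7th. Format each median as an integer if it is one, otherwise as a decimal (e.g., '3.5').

Step 1: insert 19 -> lo=[19] (size 1, max 19) hi=[] (size 0) -> median=19
Step 2: insert 2 -> lo=[2] (size 1, max 2) hi=[19] (size 1, min 19) -> median=10.5
Step 3: insert 11 -> lo=[2, 11] (size 2, max 11) hi=[19] (size 1, min 19) -> median=11
Step 4: insert 34 -> lo=[2, 11] (size 2, max 11) hi=[19, 34] (size 2, min 19) -> median=15
Step 5: insert 7 -> lo=[2, 7, 11] (size 3, max 11) hi=[19, 34] (size 2, min 19) -> median=11
Step 6: insert 9 -> lo=[2, 7, 9] (size 3, max 9) hi=[11, 19, 34] (size 3, min 11) -> median=10
Step 7: insert 29 -> lo=[2, 7, 9, 11] (size 4, max 11) hi=[19, 29, 34] (size 3, min 19) -> median=11

Answer: 19 10.5 11 15 11 10 11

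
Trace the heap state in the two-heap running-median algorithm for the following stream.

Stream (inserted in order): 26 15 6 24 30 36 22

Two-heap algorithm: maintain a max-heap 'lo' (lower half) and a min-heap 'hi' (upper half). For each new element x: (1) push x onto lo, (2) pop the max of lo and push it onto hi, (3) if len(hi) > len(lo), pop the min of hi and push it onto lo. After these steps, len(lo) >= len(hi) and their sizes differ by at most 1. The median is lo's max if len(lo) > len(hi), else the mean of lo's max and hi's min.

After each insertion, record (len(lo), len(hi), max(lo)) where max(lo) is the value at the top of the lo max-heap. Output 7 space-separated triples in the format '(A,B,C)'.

Answer: (1,0,26) (1,1,15) (2,1,15) (2,2,15) (3,2,24) (3,3,24) (4,3,24)

Derivation:
Step 1: insert 26 -> lo=[26] hi=[] -> (len(lo)=1, len(hi)=0, max(lo)=26)
Step 2: insert 15 -> lo=[15] hi=[26] -> (len(lo)=1, len(hi)=1, max(lo)=15)
Step 3: insert 6 -> lo=[6, 15] hi=[26] -> (len(lo)=2, len(hi)=1, max(lo)=15)
Step 4: insert 24 -> lo=[6, 15] hi=[24, 26] -> (len(lo)=2, len(hi)=2, max(lo)=15)
Step 5: insert 30 -> lo=[6, 15, 24] hi=[26, 30] -> (len(lo)=3, len(hi)=2, max(lo)=24)
Step 6: insert 36 -> lo=[6, 15, 24] hi=[26, 30, 36] -> (len(lo)=3, len(hi)=3, max(lo)=24)
Step 7: insert 22 -> lo=[6, 15, 22, 24] hi=[26, 30, 36] -> (len(lo)=4, len(hi)=3, max(lo)=24)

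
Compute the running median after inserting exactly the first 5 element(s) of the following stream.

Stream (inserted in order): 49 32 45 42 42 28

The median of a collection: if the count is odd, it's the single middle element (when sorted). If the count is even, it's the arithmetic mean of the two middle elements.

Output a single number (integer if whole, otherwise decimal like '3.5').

Step 1: insert 49 -> lo=[49] (size 1, max 49) hi=[] (size 0) -> median=49
Step 2: insert 32 -> lo=[32] (size 1, max 32) hi=[49] (size 1, min 49) -> median=40.5
Step 3: insert 45 -> lo=[32, 45] (size 2, max 45) hi=[49] (size 1, min 49) -> median=45
Step 4: insert 42 -> lo=[32, 42] (size 2, max 42) hi=[45, 49] (size 2, min 45) -> median=43.5
Step 5: insert 42 -> lo=[32, 42, 42] (size 3, max 42) hi=[45, 49] (size 2, min 45) -> median=42

Answer: 42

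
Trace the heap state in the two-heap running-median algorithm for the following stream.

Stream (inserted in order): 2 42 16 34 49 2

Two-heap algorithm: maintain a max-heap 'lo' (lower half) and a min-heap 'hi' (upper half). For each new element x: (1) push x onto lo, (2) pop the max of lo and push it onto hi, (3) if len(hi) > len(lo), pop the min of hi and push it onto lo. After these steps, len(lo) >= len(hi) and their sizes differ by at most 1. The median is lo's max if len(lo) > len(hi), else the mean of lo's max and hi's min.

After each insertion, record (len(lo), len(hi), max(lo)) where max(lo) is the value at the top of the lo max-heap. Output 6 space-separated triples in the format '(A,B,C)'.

Step 1: insert 2 -> lo=[2] hi=[] -> (len(lo)=1, len(hi)=0, max(lo)=2)
Step 2: insert 42 -> lo=[2] hi=[42] -> (len(lo)=1, len(hi)=1, max(lo)=2)
Step 3: insert 16 -> lo=[2, 16] hi=[42] -> (len(lo)=2, len(hi)=1, max(lo)=16)
Step 4: insert 34 -> lo=[2, 16] hi=[34, 42] -> (len(lo)=2, len(hi)=2, max(lo)=16)
Step 5: insert 49 -> lo=[2, 16, 34] hi=[42, 49] -> (len(lo)=3, len(hi)=2, max(lo)=34)
Step 6: insert 2 -> lo=[2, 2, 16] hi=[34, 42, 49] -> (len(lo)=3, len(hi)=3, max(lo)=16)

Answer: (1,0,2) (1,1,2) (2,1,16) (2,2,16) (3,2,34) (3,3,16)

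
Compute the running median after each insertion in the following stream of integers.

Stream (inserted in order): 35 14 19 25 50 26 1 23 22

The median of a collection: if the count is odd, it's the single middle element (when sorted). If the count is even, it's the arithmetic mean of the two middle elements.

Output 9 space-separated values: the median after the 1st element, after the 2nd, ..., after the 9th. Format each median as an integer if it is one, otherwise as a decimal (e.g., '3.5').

Step 1: insert 35 -> lo=[35] (size 1, max 35) hi=[] (size 0) -> median=35
Step 2: insert 14 -> lo=[14] (size 1, max 14) hi=[35] (size 1, min 35) -> median=24.5
Step 3: insert 19 -> lo=[14, 19] (size 2, max 19) hi=[35] (size 1, min 35) -> median=19
Step 4: insert 25 -> lo=[14, 19] (size 2, max 19) hi=[25, 35] (size 2, min 25) -> median=22
Step 5: insert 50 -> lo=[14, 19, 25] (size 3, max 25) hi=[35, 50] (size 2, min 35) -> median=25
Step 6: insert 26 -> lo=[14, 19, 25] (size 3, max 25) hi=[26, 35, 50] (size 3, min 26) -> median=25.5
Step 7: insert 1 -> lo=[1, 14, 19, 25] (size 4, max 25) hi=[26, 35, 50] (size 3, min 26) -> median=25
Step 8: insert 23 -> lo=[1, 14, 19, 23] (size 4, max 23) hi=[25, 26, 35, 50] (size 4, min 25) -> median=24
Step 9: insert 22 -> lo=[1, 14, 19, 22, 23] (size 5, max 23) hi=[25, 26, 35, 50] (size 4, min 25) -> median=23

Answer: 35 24.5 19 22 25 25.5 25 24 23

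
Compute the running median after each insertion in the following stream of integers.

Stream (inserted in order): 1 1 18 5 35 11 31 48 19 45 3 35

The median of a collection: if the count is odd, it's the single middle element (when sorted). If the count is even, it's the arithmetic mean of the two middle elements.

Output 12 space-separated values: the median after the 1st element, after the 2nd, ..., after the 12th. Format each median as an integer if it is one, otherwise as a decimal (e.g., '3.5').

Step 1: insert 1 -> lo=[1] (size 1, max 1) hi=[] (size 0) -> median=1
Step 2: insert 1 -> lo=[1] (size 1, max 1) hi=[1] (size 1, min 1) -> median=1
Step 3: insert 18 -> lo=[1, 1] (size 2, max 1) hi=[18] (size 1, min 18) -> median=1
Step 4: insert 5 -> lo=[1, 1] (size 2, max 1) hi=[5, 18] (size 2, min 5) -> median=3
Step 5: insert 35 -> lo=[1, 1, 5] (size 3, max 5) hi=[18, 35] (size 2, min 18) -> median=5
Step 6: insert 11 -> lo=[1, 1, 5] (size 3, max 5) hi=[11, 18, 35] (size 3, min 11) -> median=8
Step 7: insert 31 -> lo=[1, 1, 5, 11] (size 4, max 11) hi=[18, 31, 35] (size 3, min 18) -> median=11
Step 8: insert 48 -> lo=[1, 1, 5, 11] (size 4, max 11) hi=[18, 31, 35, 48] (size 4, min 18) -> median=14.5
Step 9: insert 19 -> lo=[1, 1, 5, 11, 18] (size 5, max 18) hi=[19, 31, 35, 48] (size 4, min 19) -> median=18
Step 10: insert 45 -> lo=[1, 1, 5, 11, 18] (size 5, max 18) hi=[19, 31, 35, 45, 48] (size 5, min 19) -> median=18.5
Step 11: insert 3 -> lo=[1, 1, 3, 5, 11, 18] (size 6, max 18) hi=[19, 31, 35, 45, 48] (size 5, min 19) -> median=18
Step 12: insert 35 -> lo=[1, 1, 3, 5, 11, 18] (size 6, max 18) hi=[19, 31, 35, 35, 45, 48] (size 6, min 19) -> median=18.5

Answer: 1 1 1 3 5 8 11 14.5 18 18.5 18 18.5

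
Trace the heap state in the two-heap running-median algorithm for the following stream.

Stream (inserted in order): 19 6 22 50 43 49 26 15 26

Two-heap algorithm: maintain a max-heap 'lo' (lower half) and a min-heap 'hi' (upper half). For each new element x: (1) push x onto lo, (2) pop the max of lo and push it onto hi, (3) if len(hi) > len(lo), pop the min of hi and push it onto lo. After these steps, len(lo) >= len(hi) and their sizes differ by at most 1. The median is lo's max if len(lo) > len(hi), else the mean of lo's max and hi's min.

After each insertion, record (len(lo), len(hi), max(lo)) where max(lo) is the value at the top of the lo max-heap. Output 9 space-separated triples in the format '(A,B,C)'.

Answer: (1,0,19) (1,1,6) (2,1,19) (2,2,19) (3,2,22) (3,3,22) (4,3,26) (4,4,22) (5,4,26)

Derivation:
Step 1: insert 19 -> lo=[19] hi=[] -> (len(lo)=1, len(hi)=0, max(lo)=19)
Step 2: insert 6 -> lo=[6] hi=[19] -> (len(lo)=1, len(hi)=1, max(lo)=6)
Step 3: insert 22 -> lo=[6, 19] hi=[22] -> (len(lo)=2, len(hi)=1, max(lo)=19)
Step 4: insert 50 -> lo=[6, 19] hi=[22, 50] -> (len(lo)=2, len(hi)=2, max(lo)=19)
Step 5: insert 43 -> lo=[6, 19, 22] hi=[43, 50] -> (len(lo)=3, len(hi)=2, max(lo)=22)
Step 6: insert 49 -> lo=[6, 19, 22] hi=[43, 49, 50] -> (len(lo)=3, len(hi)=3, max(lo)=22)
Step 7: insert 26 -> lo=[6, 19, 22, 26] hi=[43, 49, 50] -> (len(lo)=4, len(hi)=3, max(lo)=26)
Step 8: insert 15 -> lo=[6, 15, 19, 22] hi=[26, 43, 49, 50] -> (len(lo)=4, len(hi)=4, max(lo)=22)
Step 9: insert 26 -> lo=[6, 15, 19, 22, 26] hi=[26, 43, 49, 50] -> (len(lo)=5, len(hi)=4, max(lo)=26)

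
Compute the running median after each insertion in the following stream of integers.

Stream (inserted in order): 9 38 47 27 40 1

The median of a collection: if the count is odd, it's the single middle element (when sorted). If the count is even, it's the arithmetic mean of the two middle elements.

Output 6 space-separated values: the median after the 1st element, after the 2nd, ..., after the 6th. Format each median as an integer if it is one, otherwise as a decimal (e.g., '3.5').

Answer: 9 23.5 38 32.5 38 32.5

Derivation:
Step 1: insert 9 -> lo=[9] (size 1, max 9) hi=[] (size 0) -> median=9
Step 2: insert 38 -> lo=[9] (size 1, max 9) hi=[38] (size 1, min 38) -> median=23.5
Step 3: insert 47 -> lo=[9, 38] (size 2, max 38) hi=[47] (size 1, min 47) -> median=38
Step 4: insert 27 -> lo=[9, 27] (size 2, max 27) hi=[38, 47] (size 2, min 38) -> median=32.5
Step 5: insert 40 -> lo=[9, 27, 38] (size 3, max 38) hi=[40, 47] (size 2, min 40) -> median=38
Step 6: insert 1 -> lo=[1, 9, 27] (size 3, max 27) hi=[38, 40, 47] (size 3, min 38) -> median=32.5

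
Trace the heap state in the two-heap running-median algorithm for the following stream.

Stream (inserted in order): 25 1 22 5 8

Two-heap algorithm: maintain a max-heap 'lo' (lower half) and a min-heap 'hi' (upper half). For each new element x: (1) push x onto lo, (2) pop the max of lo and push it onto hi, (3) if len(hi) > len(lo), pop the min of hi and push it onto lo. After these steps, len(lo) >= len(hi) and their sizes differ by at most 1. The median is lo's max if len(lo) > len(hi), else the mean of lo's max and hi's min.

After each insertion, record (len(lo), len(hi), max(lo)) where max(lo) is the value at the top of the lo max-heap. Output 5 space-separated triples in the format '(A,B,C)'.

Step 1: insert 25 -> lo=[25] hi=[] -> (len(lo)=1, len(hi)=0, max(lo)=25)
Step 2: insert 1 -> lo=[1] hi=[25] -> (len(lo)=1, len(hi)=1, max(lo)=1)
Step 3: insert 22 -> lo=[1, 22] hi=[25] -> (len(lo)=2, len(hi)=1, max(lo)=22)
Step 4: insert 5 -> lo=[1, 5] hi=[22, 25] -> (len(lo)=2, len(hi)=2, max(lo)=5)
Step 5: insert 8 -> lo=[1, 5, 8] hi=[22, 25] -> (len(lo)=3, len(hi)=2, max(lo)=8)

Answer: (1,0,25) (1,1,1) (2,1,22) (2,2,5) (3,2,8)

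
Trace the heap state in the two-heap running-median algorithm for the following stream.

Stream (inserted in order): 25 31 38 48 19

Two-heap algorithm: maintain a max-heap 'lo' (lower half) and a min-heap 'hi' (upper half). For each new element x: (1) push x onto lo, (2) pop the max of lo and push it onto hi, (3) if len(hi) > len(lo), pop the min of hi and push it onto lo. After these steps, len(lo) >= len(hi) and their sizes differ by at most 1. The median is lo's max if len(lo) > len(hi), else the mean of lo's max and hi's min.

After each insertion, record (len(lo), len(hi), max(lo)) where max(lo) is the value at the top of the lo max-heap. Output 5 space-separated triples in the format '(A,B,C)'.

Answer: (1,0,25) (1,1,25) (2,1,31) (2,2,31) (3,2,31)

Derivation:
Step 1: insert 25 -> lo=[25] hi=[] -> (len(lo)=1, len(hi)=0, max(lo)=25)
Step 2: insert 31 -> lo=[25] hi=[31] -> (len(lo)=1, len(hi)=1, max(lo)=25)
Step 3: insert 38 -> lo=[25, 31] hi=[38] -> (len(lo)=2, len(hi)=1, max(lo)=31)
Step 4: insert 48 -> lo=[25, 31] hi=[38, 48] -> (len(lo)=2, len(hi)=2, max(lo)=31)
Step 5: insert 19 -> lo=[19, 25, 31] hi=[38, 48] -> (len(lo)=3, len(hi)=2, max(lo)=31)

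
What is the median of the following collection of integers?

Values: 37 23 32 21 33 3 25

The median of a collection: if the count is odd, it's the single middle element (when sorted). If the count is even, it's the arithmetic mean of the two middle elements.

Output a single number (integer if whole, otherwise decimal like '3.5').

Answer: 25

Derivation:
Step 1: insert 37 -> lo=[37] (size 1, max 37) hi=[] (size 0) -> median=37
Step 2: insert 23 -> lo=[23] (size 1, max 23) hi=[37] (size 1, min 37) -> median=30
Step 3: insert 32 -> lo=[23, 32] (size 2, max 32) hi=[37] (size 1, min 37) -> median=32
Step 4: insert 21 -> lo=[21, 23] (size 2, max 23) hi=[32, 37] (size 2, min 32) -> median=27.5
Step 5: insert 33 -> lo=[21, 23, 32] (size 3, max 32) hi=[33, 37] (size 2, min 33) -> median=32
Step 6: insert 3 -> lo=[3, 21, 23] (size 3, max 23) hi=[32, 33, 37] (size 3, min 32) -> median=27.5
Step 7: insert 25 -> lo=[3, 21, 23, 25] (size 4, max 25) hi=[32, 33, 37] (size 3, min 32) -> median=25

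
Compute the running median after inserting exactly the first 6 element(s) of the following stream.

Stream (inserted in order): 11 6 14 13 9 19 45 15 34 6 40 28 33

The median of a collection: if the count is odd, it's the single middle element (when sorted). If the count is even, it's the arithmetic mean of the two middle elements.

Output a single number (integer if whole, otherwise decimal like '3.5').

Step 1: insert 11 -> lo=[11] (size 1, max 11) hi=[] (size 0) -> median=11
Step 2: insert 6 -> lo=[6] (size 1, max 6) hi=[11] (size 1, min 11) -> median=8.5
Step 3: insert 14 -> lo=[6, 11] (size 2, max 11) hi=[14] (size 1, min 14) -> median=11
Step 4: insert 13 -> lo=[6, 11] (size 2, max 11) hi=[13, 14] (size 2, min 13) -> median=12
Step 5: insert 9 -> lo=[6, 9, 11] (size 3, max 11) hi=[13, 14] (size 2, min 13) -> median=11
Step 6: insert 19 -> lo=[6, 9, 11] (size 3, max 11) hi=[13, 14, 19] (size 3, min 13) -> median=12

Answer: 12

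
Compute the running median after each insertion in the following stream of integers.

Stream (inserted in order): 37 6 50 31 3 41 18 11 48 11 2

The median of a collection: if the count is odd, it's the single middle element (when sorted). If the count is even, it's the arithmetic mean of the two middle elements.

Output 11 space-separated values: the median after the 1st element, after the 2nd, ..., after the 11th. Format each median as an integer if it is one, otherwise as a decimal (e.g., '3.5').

Answer: 37 21.5 37 34 31 34 31 24.5 31 24.5 18

Derivation:
Step 1: insert 37 -> lo=[37] (size 1, max 37) hi=[] (size 0) -> median=37
Step 2: insert 6 -> lo=[6] (size 1, max 6) hi=[37] (size 1, min 37) -> median=21.5
Step 3: insert 50 -> lo=[6, 37] (size 2, max 37) hi=[50] (size 1, min 50) -> median=37
Step 4: insert 31 -> lo=[6, 31] (size 2, max 31) hi=[37, 50] (size 2, min 37) -> median=34
Step 5: insert 3 -> lo=[3, 6, 31] (size 3, max 31) hi=[37, 50] (size 2, min 37) -> median=31
Step 6: insert 41 -> lo=[3, 6, 31] (size 3, max 31) hi=[37, 41, 50] (size 3, min 37) -> median=34
Step 7: insert 18 -> lo=[3, 6, 18, 31] (size 4, max 31) hi=[37, 41, 50] (size 3, min 37) -> median=31
Step 8: insert 11 -> lo=[3, 6, 11, 18] (size 4, max 18) hi=[31, 37, 41, 50] (size 4, min 31) -> median=24.5
Step 9: insert 48 -> lo=[3, 6, 11, 18, 31] (size 5, max 31) hi=[37, 41, 48, 50] (size 4, min 37) -> median=31
Step 10: insert 11 -> lo=[3, 6, 11, 11, 18] (size 5, max 18) hi=[31, 37, 41, 48, 50] (size 5, min 31) -> median=24.5
Step 11: insert 2 -> lo=[2, 3, 6, 11, 11, 18] (size 6, max 18) hi=[31, 37, 41, 48, 50] (size 5, min 31) -> median=18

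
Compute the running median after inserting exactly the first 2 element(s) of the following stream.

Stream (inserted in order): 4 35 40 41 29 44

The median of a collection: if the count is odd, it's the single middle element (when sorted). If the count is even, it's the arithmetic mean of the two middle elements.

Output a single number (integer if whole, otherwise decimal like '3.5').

Answer: 19.5

Derivation:
Step 1: insert 4 -> lo=[4] (size 1, max 4) hi=[] (size 0) -> median=4
Step 2: insert 35 -> lo=[4] (size 1, max 4) hi=[35] (size 1, min 35) -> median=19.5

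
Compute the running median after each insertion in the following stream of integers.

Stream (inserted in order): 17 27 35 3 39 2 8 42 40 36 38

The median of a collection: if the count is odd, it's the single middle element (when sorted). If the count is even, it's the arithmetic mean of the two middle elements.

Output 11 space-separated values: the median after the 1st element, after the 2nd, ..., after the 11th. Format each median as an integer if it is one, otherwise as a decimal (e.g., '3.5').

Answer: 17 22 27 22 27 22 17 22 27 31 35

Derivation:
Step 1: insert 17 -> lo=[17] (size 1, max 17) hi=[] (size 0) -> median=17
Step 2: insert 27 -> lo=[17] (size 1, max 17) hi=[27] (size 1, min 27) -> median=22
Step 3: insert 35 -> lo=[17, 27] (size 2, max 27) hi=[35] (size 1, min 35) -> median=27
Step 4: insert 3 -> lo=[3, 17] (size 2, max 17) hi=[27, 35] (size 2, min 27) -> median=22
Step 5: insert 39 -> lo=[3, 17, 27] (size 3, max 27) hi=[35, 39] (size 2, min 35) -> median=27
Step 6: insert 2 -> lo=[2, 3, 17] (size 3, max 17) hi=[27, 35, 39] (size 3, min 27) -> median=22
Step 7: insert 8 -> lo=[2, 3, 8, 17] (size 4, max 17) hi=[27, 35, 39] (size 3, min 27) -> median=17
Step 8: insert 42 -> lo=[2, 3, 8, 17] (size 4, max 17) hi=[27, 35, 39, 42] (size 4, min 27) -> median=22
Step 9: insert 40 -> lo=[2, 3, 8, 17, 27] (size 5, max 27) hi=[35, 39, 40, 42] (size 4, min 35) -> median=27
Step 10: insert 36 -> lo=[2, 3, 8, 17, 27] (size 5, max 27) hi=[35, 36, 39, 40, 42] (size 5, min 35) -> median=31
Step 11: insert 38 -> lo=[2, 3, 8, 17, 27, 35] (size 6, max 35) hi=[36, 38, 39, 40, 42] (size 5, min 36) -> median=35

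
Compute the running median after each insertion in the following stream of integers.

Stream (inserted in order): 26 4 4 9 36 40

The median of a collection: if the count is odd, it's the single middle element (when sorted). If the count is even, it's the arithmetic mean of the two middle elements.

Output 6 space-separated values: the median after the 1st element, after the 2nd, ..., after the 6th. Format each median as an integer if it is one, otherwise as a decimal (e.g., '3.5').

Step 1: insert 26 -> lo=[26] (size 1, max 26) hi=[] (size 0) -> median=26
Step 2: insert 4 -> lo=[4] (size 1, max 4) hi=[26] (size 1, min 26) -> median=15
Step 3: insert 4 -> lo=[4, 4] (size 2, max 4) hi=[26] (size 1, min 26) -> median=4
Step 4: insert 9 -> lo=[4, 4] (size 2, max 4) hi=[9, 26] (size 2, min 9) -> median=6.5
Step 5: insert 36 -> lo=[4, 4, 9] (size 3, max 9) hi=[26, 36] (size 2, min 26) -> median=9
Step 6: insert 40 -> lo=[4, 4, 9] (size 3, max 9) hi=[26, 36, 40] (size 3, min 26) -> median=17.5

Answer: 26 15 4 6.5 9 17.5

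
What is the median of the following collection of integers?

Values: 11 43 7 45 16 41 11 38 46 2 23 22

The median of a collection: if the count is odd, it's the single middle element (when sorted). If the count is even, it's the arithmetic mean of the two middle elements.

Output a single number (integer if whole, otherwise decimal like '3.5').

Step 1: insert 11 -> lo=[11] (size 1, max 11) hi=[] (size 0) -> median=11
Step 2: insert 43 -> lo=[11] (size 1, max 11) hi=[43] (size 1, min 43) -> median=27
Step 3: insert 7 -> lo=[7, 11] (size 2, max 11) hi=[43] (size 1, min 43) -> median=11
Step 4: insert 45 -> lo=[7, 11] (size 2, max 11) hi=[43, 45] (size 2, min 43) -> median=27
Step 5: insert 16 -> lo=[7, 11, 16] (size 3, max 16) hi=[43, 45] (size 2, min 43) -> median=16
Step 6: insert 41 -> lo=[7, 11, 16] (size 3, max 16) hi=[41, 43, 45] (size 3, min 41) -> median=28.5
Step 7: insert 11 -> lo=[7, 11, 11, 16] (size 4, max 16) hi=[41, 43, 45] (size 3, min 41) -> median=16
Step 8: insert 38 -> lo=[7, 11, 11, 16] (size 4, max 16) hi=[38, 41, 43, 45] (size 4, min 38) -> median=27
Step 9: insert 46 -> lo=[7, 11, 11, 16, 38] (size 5, max 38) hi=[41, 43, 45, 46] (size 4, min 41) -> median=38
Step 10: insert 2 -> lo=[2, 7, 11, 11, 16] (size 5, max 16) hi=[38, 41, 43, 45, 46] (size 5, min 38) -> median=27
Step 11: insert 23 -> lo=[2, 7, 11, 11, 16, 23] (size 6, max 23) hi=[38, 41, 43, 45, 46] (size 5, min 38) -> median=23
Step 12: insert 22 -> lo=[2, 7, 11, 11, 16, 22] (size 6, max 22) hi=[23, 38, 41, 43, 45, 46] (size 6, min 23) -> median=22.5

Answer: 22.5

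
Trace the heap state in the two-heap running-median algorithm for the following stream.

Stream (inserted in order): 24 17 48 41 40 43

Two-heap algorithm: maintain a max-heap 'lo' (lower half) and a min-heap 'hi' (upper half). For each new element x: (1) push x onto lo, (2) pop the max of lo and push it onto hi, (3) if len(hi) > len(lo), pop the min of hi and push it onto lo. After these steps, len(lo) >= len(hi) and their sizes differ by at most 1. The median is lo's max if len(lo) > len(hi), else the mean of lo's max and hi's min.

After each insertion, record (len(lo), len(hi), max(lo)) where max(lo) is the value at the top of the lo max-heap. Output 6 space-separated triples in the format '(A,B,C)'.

Step 1: insert 24 -> lo=[24] hi=[] -> (len(lo)=1, len(hi)=0, max(lo)=24)
Step 2: insert 17 -> lo=[17] hi=[24] -> (len(lo)=1, len(hi)=1, max(lo)=17)
Step 3: insert 48 -> lo=[17, 24] hi=[48] -> (len(lo)=2, len(hi)=1, max(lo)=24)
Step 4: insert 41 -> lo=[17, 24] hi=[41, 48] -> (len(lo)=2, len(hi)=2, max(lo)=24)
Step 5: insert 40 -> lo=[17, 24, 40] hi=[41, 48] -> (len(lo)=3, len(hi)=2, max(lo)=40)
Step 6: insert 43 -> lo=[17, 24, 40] hi=[41, 43, 48] -> (len(lo)=3, len(hi)=3, max(lo)=40)

Answer: (1,0,24) (1,1,17) (2,1,24) (2,2,24) (3,2,40) (3,3,40)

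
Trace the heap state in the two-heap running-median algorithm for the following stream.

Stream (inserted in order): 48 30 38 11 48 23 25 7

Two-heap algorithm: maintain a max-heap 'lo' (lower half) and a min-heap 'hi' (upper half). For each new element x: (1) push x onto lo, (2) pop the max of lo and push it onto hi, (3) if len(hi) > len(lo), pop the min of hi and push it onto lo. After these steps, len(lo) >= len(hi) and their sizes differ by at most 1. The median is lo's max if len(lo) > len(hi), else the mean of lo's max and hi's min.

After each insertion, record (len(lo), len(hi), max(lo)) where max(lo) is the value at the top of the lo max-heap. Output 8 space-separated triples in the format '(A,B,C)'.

Answer: (1,0,48) (1,1,30) (2,1,38) (2,2,30) (3,2,38) (3,3,30) (4,3,30) (4,4,25)

Derivation:
Step 1: insert 48 -> lo=[48] hi=[] -> (len(lo)=1, len(hi)=0, max(lo)=48)
Step 2: insert 30 -> lo=[30] hi=[48] -> (len(lo)=1, len(hi)=1, max(lo)=30)
Step 3: insert 38 -> lo=[30, 38] hi=[48] -> (len(lo)=2, len(hi)=1, max(lo)=38)
Step 4: insert 11 -> lo=[11, 30] hi=[38, 48] -> (len(lo)=2, len(hi)=2, max(lo)=30)
Step 5: insert 48 -> lo=[11, 30, 38] hi=[48, 48] -> (len(lo)=3, len(hi)=2, max(lo)=38)
Step 6: insert 23 -> lo=[11, 23, 30] hi=[38, 48, 48] -> (len(lo)=3, len(hi)=3, max(lo)=30)
Step 7: insert 25 -> lo=[11, 23, 25, 30] hi=[38, 48, 48] -> (len(lo)=4, len(hi)=3, max(lo)=30)
Step 8: insert 7 -> lo=[7, 11, 23, 25] hi=[30, 38, 48, 48] -> (len(lo)=4, len(hi)=4, max(lo)=25)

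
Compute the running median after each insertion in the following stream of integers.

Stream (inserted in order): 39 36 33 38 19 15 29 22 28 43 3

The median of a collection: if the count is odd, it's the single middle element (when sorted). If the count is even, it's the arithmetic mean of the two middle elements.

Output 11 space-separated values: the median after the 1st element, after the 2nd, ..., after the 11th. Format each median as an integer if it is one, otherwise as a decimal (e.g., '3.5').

Answer: 39 37.5 36 37 36 34.5 33 31 29 31 29

Derivation:
Step 1: insert 39 -> lo=[39] (size 1, max 39) hi=[] (size 0) -> median=39
Step 2: insert 36 -> lo=[36] (size 1, max 36) hi=[39] (size 1, min 39) -> median=37.5
Step 3: insert 33 -> lo=[33, 36] (size 2, max 36) hi=[39] (size 1, min 39) -> median=36
Step 4: insert 38 -> lo=[33, 36] (size 2, max 36) hi=[38, 39] (size 2, min 38) -> median=37
Step 5: insert 19 -> lo=[19, 33, 36] (size 3, max 36) hi=[38, 39] (size 2, min 38) -> median=36
Step 6: insert 15 -> lo=[15, 19, 33] (size 3, max 33) hi=[36, 38, 39] (size 3, min 36) -> median=34.5
Step 7: insert 29 -> lo=[15, 19, 29, 33] (size 4, max 33) hi=[36, 38, 39] (size 3, min 36) -> median=33
Step 8: insert 22 -> lo=[15, 19, 22, 29] (size 4, max 29) hi=[33, 36, 38, 39] (size 4, min 33) -> median=31
Step 9: insert 28 -> lo=[15, 19, 22, 28, 29] (size 5, max 29) hi=[33, 36, 38, 39] (size 4, min 33) -> median=29
Step 10: insert 43 -> lo=[15, 19, 22, 28, 29] (size 5, max 29) hi=[33, 36, 38, 39, 43] (size 5, min 33) -> median=31
Step 11: insert 3 -> lo=[3, 15, 19, 22, 28, 29] (size 6, max 29) hi=[33, 36, 38, 39, 43] (size 5, min 33) -> median=29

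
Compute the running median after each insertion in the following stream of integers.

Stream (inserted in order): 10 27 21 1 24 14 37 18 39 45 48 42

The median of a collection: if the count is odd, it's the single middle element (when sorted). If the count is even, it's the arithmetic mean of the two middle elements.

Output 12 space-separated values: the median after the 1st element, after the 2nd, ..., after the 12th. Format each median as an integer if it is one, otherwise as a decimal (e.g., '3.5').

Answer: 10 18.5 21 15.5 21 17.5 21 19.5 21 22.5 24 25.5

Derivation:
Step 1: insert 10 -> lo=[10] (size 1, max 10) hi=[] (size 0) -> median=10
Step 2: insert 27 -> lo=[10] (size 1, max 10) hi=[27] (size 1, min 27) -> median=18.5
Step 3: insert 21 -> lo=[10, 21] (size 2, max 21) hi=[27] (size 1, min 27) -> median=21
Step 4: insert 1 -> lo=[1, 10] (size 2, max 10) hi=[21, 27] (size 2, min 21) -> median=15.5
Step 5: insert 24 -> lo=[1, 10, 21] (size 3, max 21) hi=[24, 27] (size 2, min 24) -> median=21
Step 6: insert 14 -> lo=[1, 10, 14] (size 3, max 14) hi=[21, 24, 27] (size 3, min 21) -> median=17.5
Step 7: insert 37 -> lo=[1, 10, 14, 21] (size 4, max 21) hi=[24, 27, 37] (size 3, min 24) -> median=21
Step 8: insert 18 -> lo=[1, 10, 14, 18] (size 4, max 18) hi=[21, 24, 27, 37] (size 4, min 21) -> median=19.5
Step 9: insert 39 -> lo=[1, 10, 14, 18, 21] (size 5, max 21) hi=[24, 27, 37, 39] (size 4, min 24) -> median=21
Step 10: insert 45 -> lo=[1, 10, 14, 18, 21] (size 5, max 21) hi=[24, 27, 37, 39, 45] (size 5, min 24) -> median=22.5
Step 11: insert 48 -> lo=[1, 10, 14, 18, 21, 24] (size 6, max 24) hi=[27, 37, 39, 45, 48] (size 5, min 27) -> median=24
Step 12: insert 42 -> lo=[1, 10, 14, 18, 21, 24] (size 6, max 24) hi=[27, 37, 39, 42, 45, 48] (size 6, min 27) -> median=25.5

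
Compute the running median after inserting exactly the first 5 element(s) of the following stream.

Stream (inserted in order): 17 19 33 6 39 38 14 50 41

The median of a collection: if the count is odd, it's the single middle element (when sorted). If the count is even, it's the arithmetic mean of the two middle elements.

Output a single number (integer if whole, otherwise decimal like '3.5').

Step 1: insert 17 -> lo=[17] (size 1, max 17) hi=[] (size 0) -> median=17
Step 2: insert 19 -> lo=[17] (size 1, max 17) hi=[19] (size 1, min 19) -> median=18
Step 3: insert 33 -> lo=[17, 19] (size 2, max 19) hi=[33] (size 1, min 33) -> median=19
Step 4: insert 6 -> lo=[6, 17] (size 2, max 17) hi=[19, 33] (size 2, min 19) -> median=18
Step 5: insert 39 -> lo=[6, 17, 19] (size 3, max 19) hi=[33, 39] (size 2, min 33) -> median=19

Answer: 19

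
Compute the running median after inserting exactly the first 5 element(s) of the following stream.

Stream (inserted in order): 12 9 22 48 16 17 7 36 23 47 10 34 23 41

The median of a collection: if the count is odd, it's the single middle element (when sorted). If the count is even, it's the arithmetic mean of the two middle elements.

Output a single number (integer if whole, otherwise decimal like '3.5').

Answer: 16

Derivation:
Step 1: insert 12 -> lo=[12] (size 1, max 12) hi=[] (size 0) -> median=12
Step 2: insert 9 -> lo=[9] (size 1, max 9) hi=[12] (size 1, min 12) -> median=10.5
Step 3: insert 22 -> lo=[9, 12] (size 2, max 12) hi=[22] (size 1, min 22) -> median=12
Step 4: insert 48 -> lo=[9, 12] (size 2, max 12) hi=[22, 48] (size 2, min 22) -> median=17
Step 5: insert 16 -> lo=[9, 12, 16] (size 3, max 16) hi=[22, 48] (size 2, min 22) -> median=16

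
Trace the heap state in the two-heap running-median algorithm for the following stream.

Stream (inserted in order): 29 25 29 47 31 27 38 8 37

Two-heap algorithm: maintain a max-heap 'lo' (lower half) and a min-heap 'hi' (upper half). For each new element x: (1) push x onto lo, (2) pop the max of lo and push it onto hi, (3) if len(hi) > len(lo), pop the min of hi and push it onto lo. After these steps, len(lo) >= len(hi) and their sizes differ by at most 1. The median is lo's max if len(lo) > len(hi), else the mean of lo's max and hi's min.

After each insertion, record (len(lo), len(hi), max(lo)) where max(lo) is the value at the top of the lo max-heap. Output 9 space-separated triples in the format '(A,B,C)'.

Answer: (1,0,29) (1,1,25) (2,1,29) (2,2,29) (3,2,29) (3,3,29) (4,3,29) (4,4,29) (5,4,29)

Derivation:
Step 1: insert 29 -> lo=[29] hi=[] -> (len(lo)=1, len(hi)=0, max(lo)=29)
Step 2: insert 25 -> lo=[25] hi=[29] -> (len(lo)=1, len(hi)=1, max(lo)=25)
Step 3: insert 29 -> lo=[25, 29] hi=[29] -> (len(lo)=2, len(hi)=1, max(lo)=29)
Step 4: insert 47 -> lo=[25, 29] hi=[29, 47] -> (len(lo)=2, len(hi)=2, max(lo)=29)
Step 5: insert 31 -> lo=[25, 29, 29] hi=[31, 47] -> (len(lo)=3, len(hi)=2, max(lo)=29)
Step 6: insert 27 -> lo=[25, 27, 29] hi=[29, 31, 47] -> (len(lo)=3, len(hi)=3, max(lo)=29)
Step 7: insert 38 -> lo=[25, 27, 29, 29] hi=[31, 38, 47] -> (len(lo)=4, len(hi)=3, max(lo)=29)
Step 8: insert 8 -> lo=[8, 25, 27, 29] hi=[29, 31, 38, 47] -> (len(lo)=4, len(hi)=4, max(lo)=29)
Step 9: insert 37 -> lo=[8, 25, 27, 29, 29] hi=[31, 37, 38, 47] -> (len(lo)=5, len(hi)=4, max(lo)=29)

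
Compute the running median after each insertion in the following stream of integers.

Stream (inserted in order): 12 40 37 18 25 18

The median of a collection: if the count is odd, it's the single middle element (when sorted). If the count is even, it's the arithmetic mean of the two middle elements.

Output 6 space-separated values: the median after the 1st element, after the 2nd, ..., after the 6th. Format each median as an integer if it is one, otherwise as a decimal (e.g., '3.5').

Answer: 12 26 37 27.5 25 21.5

Derivation:
Step 1: insert 12 -> lo=[12] (size 1, max 12) hi=[] (size 0) -> median=12
Step 2: insert 40 -> lo=[12] (size 1, max 12) hi=[40] (size 1, min 40) -> median=26
Step 3: insert 37 -> lo=[12, 37] (size 2, max 37) hi=[40] (size 1, min 40) -> median=37
Step 4: insert 18 -> lo=[12, 18] (size 2, max 18) hi=[37, 40] (size 2, min 37) -> median=27.5
Step 5: insert 25 -> lo=[12, 18, 25] (size 3, max 25) hi=[37, 40] (size 2, min 37) -> median=25
Step 6: insert 18 -> lo=[12, 18, 18] (size 3, max 18) hi=[25, 37, 40] (size 3, min 25) -> median=21.5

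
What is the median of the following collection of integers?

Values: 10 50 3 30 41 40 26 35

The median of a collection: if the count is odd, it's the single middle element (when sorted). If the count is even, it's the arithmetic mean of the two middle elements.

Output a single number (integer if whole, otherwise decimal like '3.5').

Step 1: insert 10 -> lo=[10] (size 1, max 10) hi=[] (size 0) -> median=10
Step 2: insert 50 -> lo=[10] (size 1, max 10) hi=[50] (size 1, min 50) -> median=30
Step 3: insert 3 -> lo=[3, 10] (size 2, max 10) hi=[50] (size 1, min 50) -> median=10
Step 4: insert 30 -> lo=[3, 10] (size 2, max 10) hi=[30, 50] (size 2, min 30) -> median=20
Step 5: insert 41 -> lo=[3, 10, 30] (size 3, max 30) hi=[41, 50] (size 2, min 41) -> median=30
Step 6: insert 40 -> lo=[3, 10, 30] (size 3, max 30) hi=[40, 41, 50] (size 3, min 40) -> median=35
Step 7: insert 26 -> lo=[3, 10, 26, 30] (size 4, max 30) hi=[40, 41, 50] (size 3, min 40) -> median=30
Step 8: insert 35 -> lo=[3, 10, 26, 30] (size 4, max 30) hi=[35, 40, 41, 50] (size 4, min 35) -> median=32.5

Answer: 32.5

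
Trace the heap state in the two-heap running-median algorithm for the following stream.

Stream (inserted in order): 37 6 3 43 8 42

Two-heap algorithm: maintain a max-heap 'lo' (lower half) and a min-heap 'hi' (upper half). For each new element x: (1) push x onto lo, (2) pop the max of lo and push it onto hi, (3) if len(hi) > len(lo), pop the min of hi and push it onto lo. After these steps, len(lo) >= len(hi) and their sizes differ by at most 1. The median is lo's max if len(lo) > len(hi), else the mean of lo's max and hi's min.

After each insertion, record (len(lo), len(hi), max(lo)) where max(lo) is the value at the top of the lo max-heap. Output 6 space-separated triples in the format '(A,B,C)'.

Step 1: insert 37 -> lo=[37] hi=[] -> (len(lo)=1, len(hi)=0, max(lo)=37)
Step 2: insert 6 -> lo=[6] hi=[37] -> (len(lo)=1, len(hi)=1, max(lo)=6)
Step 3: insert 3 -> lo=[3, 6] hi=[37] -> (len(lo)=2, len(hi)=1, max(lo)=6)
Step 4: insert 43 -> lo=[3, 6] hi=[37, 43] -> (len(lo)=2, len(hi)=2, max(lo)=6)
Step 5: insert 8 -> lo=[3, 6, 8] hi=[37, 43] -> (len(lo)=3, len(hi)=2, max(lo)=8)
Step 6: insert 42 -> lo=[3, 6, 8] hi=[37, 42, 43] -> (len(lo)=3, len(hi)=3, max(lo)=8)

Answer: (1,0,37) (1,1,6) (2,1,6) (2,2,6) (3,2,8) (3,3,8)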